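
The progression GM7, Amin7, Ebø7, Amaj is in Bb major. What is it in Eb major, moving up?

CM7 Dmin7 Abø7 Dmaj

Bb major up to Eb major is a perfect fourth; each chord root moves by that interval while the quality stays the same.
GM7: root G up a perfect fourth → C, giving CM7.
Amin7: root A up a perfect fourth → D, giving Dmin7.
Ebø7: root Eb up a perfect fourth → Ab, giving Abø7.
Amaj: root A up a perfect fourth → D, giving Dmaj.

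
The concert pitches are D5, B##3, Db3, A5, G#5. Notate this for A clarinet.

F5 D##4 Fb3 C6 B5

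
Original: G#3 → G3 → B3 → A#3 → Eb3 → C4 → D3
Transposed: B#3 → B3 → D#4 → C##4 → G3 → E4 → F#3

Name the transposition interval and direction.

Take the first pair: G#3 → B#3. G to B spans 3 letter names, so the interval is some kind of third.
G#3 to B#3 is 4 semitones, which makes it a major third; the second version is higher, so the direction is up.
Checking another pair — D3 → F#3 — gives the same interval.

up a major third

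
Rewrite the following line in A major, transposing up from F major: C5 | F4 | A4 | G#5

E5 A4 C#5 B#5

F major to A major up is a major third, so every note moves up by that interval.
C5 → E5
F4 → A4
A4 → C#5
G#5 → B#5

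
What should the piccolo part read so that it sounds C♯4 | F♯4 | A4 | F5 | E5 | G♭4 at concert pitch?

C#3 F#3 A3 F4 E4 Gb3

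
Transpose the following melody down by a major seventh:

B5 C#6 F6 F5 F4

A major seventh down from B5 gives C5.
C#6: a seventh down reaches D, and 11 semitones makes it D5.
A major seventh down from F6 gives Gb5.
F5 down a major seventh is Gb4.
F4 down a major seventh is Gb3.

C5 D5 Gb5 Gb4 Gb3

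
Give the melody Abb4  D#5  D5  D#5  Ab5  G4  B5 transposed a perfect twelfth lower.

Dbb3 G#3 G3 G#3 Db4 C3 E4

Abb4 → Dbb3
D#5 → G#3
D5 → G3
D#5 → G#3
Ab5 → Db4
G4 → C3
B5 → E4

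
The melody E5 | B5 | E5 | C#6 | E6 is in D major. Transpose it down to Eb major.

F4 C5 F4 D5 F5

D major to Eb major down is a major seventh, so every note moves down by that interval.
E5 becomes F4
B5 becomes C5
E5 becomes F4
C#6 becomes D5
E6 becomes F5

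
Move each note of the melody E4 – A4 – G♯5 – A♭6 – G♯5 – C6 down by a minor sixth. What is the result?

G#3 C#4 B#4 C6 B#4 E5

E4 → G#3
A4 → C#4
G#5 → B#4
Ab6 → C6
G#5 → B#4
C6 → E5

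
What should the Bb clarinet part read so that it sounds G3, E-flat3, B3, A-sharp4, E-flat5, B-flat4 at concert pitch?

A3 F3 C#4 B#4 F5 C5

The Bb clarinet sounds a major second below written, so the written part must be a major second above concert — transpose each note up.
G3 gives A3
Eb3 gives F3
B3 gives C#4
A#4 gives B#4
Eb5 gives F5
Bb4 gives C5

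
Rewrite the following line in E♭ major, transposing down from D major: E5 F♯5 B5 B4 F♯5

D major to E♭ major down is a major seventh, so every note moves down by that interval.
E5 to F4
F#5 to G4
B5 to C5
B4 to C4
F#5 to G4

F4 G4 C5 C4 G4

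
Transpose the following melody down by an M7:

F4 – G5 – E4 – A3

F4 -> Gb3
G5 -> Ab4
E4 -> F3
A3 -> Bb2

Gb3 Ab4 F3 Bb2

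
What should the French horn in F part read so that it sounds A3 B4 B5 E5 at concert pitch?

Written C4 sounds as F3 on the French horn in F, so concert pitches are written a perfect fifth up.
A3 gives E4
B4 gives F#5
B5 gives F#6
E5 gives B5

E4 F#5 F#6 B5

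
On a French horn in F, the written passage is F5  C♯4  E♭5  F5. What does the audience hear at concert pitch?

The French horn in F sounds a perfect fifth below written, so transpose each written note down a perfect fifth.
F5 becomes Bb4
C#4 becomes F#3
Eb5 becomes Ab4
F5 becomes Bb4

Bb4 F#3 Ab4 Bb4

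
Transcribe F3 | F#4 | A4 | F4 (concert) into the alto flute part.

Bb3 B4 D5 Bb4

The alto flute sounds a perfect fourth below written, so the written part must be a perfect fourth above concert — transpose each note up.
F3 -> Bb3
F#4 -> B4
A4 -> D5
F4 -> Bb4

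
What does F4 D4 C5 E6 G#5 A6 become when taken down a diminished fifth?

F4: a fifth down reaches B, and 6 semitones makes it B3.
D4: a fifth down reaches G, and 6 semitones makes it G#3.
A diminished fifth down from C5 gives F#4.
A diminished fifth down from E6 gives A#5.
G#5 down a diminished fifth is C##5.
A6 down a diminished fifth is D#6.

B3 G#3 F#4 A#5 C##5 D#6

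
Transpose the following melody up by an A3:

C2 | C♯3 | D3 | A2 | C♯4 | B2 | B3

C2 gives E#2
C#3 gives E##3
D3 gives F##3
A2 gives C##3
C#4 gives E##4
B2 gives D##3
B3 gives D##4

E#2 E##3 F##3 C##3 E##4 D##3 D##4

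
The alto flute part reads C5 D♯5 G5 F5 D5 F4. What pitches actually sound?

The alto flute sounds a perfect fourth below written, so transpose each written note down a perfect fourth.
C5 becomes G4
D#5 becomes A#4
G5 becomes D5
F5 becomes C5
D5 becomes A4
F4 becomes C4

G4 A#4 D5 C5 A4 C4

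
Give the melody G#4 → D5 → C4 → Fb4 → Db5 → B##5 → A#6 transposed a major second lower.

F#4 C5 Bb3 Ebb4 Cb5 A##5 G#6

A major second down from G#4 gives F#4.
A major second down from D5 gives C5.
C4 down a major second is Bb3.
A major second down from Fb4 gives Ebb4.
A major second down from Db5 gives Cb5.
B##5: a second down reaches A, and 2 semitones makes it A##5.
A major second down from A#6 gives G#6.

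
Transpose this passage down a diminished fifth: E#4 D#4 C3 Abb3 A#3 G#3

E#4: a fifth down reaches A, and 6 semitones makes it A##3.
A diminished fifth down from D#4 gives G##3.
C3: a fifth down reaches F, and 6 semitones makes it F#2.
Abb3 down a diminished fifth is Db3.
A diminished fifth down from A#3 gives D##3.
G#3: a fifth down reaches C, and 6 semitones makes it C##3.

A##3 G##3 F#2 Db3 D##3 C##3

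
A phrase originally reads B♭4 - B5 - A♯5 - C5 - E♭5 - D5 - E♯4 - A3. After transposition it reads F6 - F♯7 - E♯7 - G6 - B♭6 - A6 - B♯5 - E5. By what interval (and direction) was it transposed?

up a perfect twelfth

From Bb4 to F6 is 12 letter names — a twelfth of some quality.
Bb4 to F6 is 19 semitones, which makes it a perfect twelfth; the second version is higher, so the direction is up.
Checking another pair — A3 → E5 — gives the same interval.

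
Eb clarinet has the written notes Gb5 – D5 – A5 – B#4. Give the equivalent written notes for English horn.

Fb6 C6 G6 A#5

First find concert pitch: the Eb clarinet sounds a minor third above written, so Gb5 D5 A5 B#4 sounds Bbb5 F5 C6 D#5.
Then write for English horn: it sounds a perfect fifth below written, so the part must be a perfect fifth above concert.
Bbb5 → Fb6
F5 → C6
C6 → G6
D#5 → A#5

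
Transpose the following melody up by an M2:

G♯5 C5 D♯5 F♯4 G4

A#5 D5 E#5 G#4 A4

A major second up from G#5 gives A#5.
A major second up from C5 gives D5.
A major second up from D#5 gives E#5.
F#4 up a major second is G#4.
G4: a second up reaches A, and 2 semitones makes it A4.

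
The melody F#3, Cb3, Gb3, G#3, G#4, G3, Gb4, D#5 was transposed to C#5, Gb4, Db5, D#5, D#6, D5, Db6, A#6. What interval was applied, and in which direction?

Take the first pair: F#3 → C#5. F to C spans 12 letter names, so the interval is some kind of twelfth.
F#3 to C#5 is 19 semitones, which makes it a perfect twelfth; the second version is higher, so the direction is up.
Checking another pair — D#5 → A#6 — gives the same interval.

up a perfect twelfth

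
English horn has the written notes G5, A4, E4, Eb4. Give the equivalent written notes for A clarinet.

First find concert pitch: the English horn sounds a perfect fifth below written, so G5 A4 E4 Eb4 sounds C5 D4 A3 Ab3.
Then write for A clarinet: it sounds a minor third below written, so the part must be a minor third above concert.
C5 → Eb5
D4 → F4
A3 → C4
Ab3 → Cb4

Eb5 F4 C4 Cb4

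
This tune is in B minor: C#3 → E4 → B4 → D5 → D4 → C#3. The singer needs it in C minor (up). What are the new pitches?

D3 F4 C5 Eb5 Eb4 D3

From B up to C is a minor second; apply that to each pitch.
C#3 -> D3
E4 -> F4
B4 -> C5
D5 -> Eb5
D4 -> Eb4
C#3 -> D3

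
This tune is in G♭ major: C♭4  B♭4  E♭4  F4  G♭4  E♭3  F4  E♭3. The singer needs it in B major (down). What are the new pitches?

G♭ major to B major down is a diminished sixth, so every note moves down by that interval.
Cb4 → E3
Bb4 → D#4
Eb4 → G#3
F4 → A#3
Gb4 → B3
Eb3 → G#2
F4 → A#3
Eb3 → G#2

E3 D#4 G#3 A#3 B3 G#2 A#3 G#2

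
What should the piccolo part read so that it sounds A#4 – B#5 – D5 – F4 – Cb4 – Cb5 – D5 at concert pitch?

A#3 B#4 D4 F3 Cb3 Cb4 D4

The piccolo sounds a perfect octave above written, so the written part must be a perfect octave below concert — transpose each note down.
A#4 → A#3
B#5 → B#4
D5 → D4
F4 → F3
Cb4 → Cb3
Cb5 → Cb4
D5 → D4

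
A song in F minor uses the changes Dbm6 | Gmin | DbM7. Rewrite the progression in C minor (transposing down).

Abm6 Dmin AbM7

F minor down to C minor is a perfect fourth; each chord root moves by that interval while the quality stays the same.
Dbm6: root Db down a perfect fourth → Ab, giving Abm6.
Gmin: root G down a perfect fourth → D, giving Dmin.
DbM7: root Db down a perfect fourth → Ab, giving AbM7.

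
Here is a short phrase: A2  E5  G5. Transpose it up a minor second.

Bb2 F5 Ab5

A2 up a minor second is Bb2.
A minor second up from E5 gives F5.
G5: a second up reaches A, and 1 semitone makes it Ab5.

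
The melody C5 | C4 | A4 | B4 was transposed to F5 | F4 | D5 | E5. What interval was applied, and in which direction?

From C5 to F5 is 4 letter names — a fourth of some quality.
C5 to F5 is 5 semitones, which makes it a perfect fourth; the second version is higher, so the direction is up.
Checking another pair — B4 → E5 — gives the same interval.

up a perfect fourth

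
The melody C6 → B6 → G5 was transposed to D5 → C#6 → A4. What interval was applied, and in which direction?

down a minor seventh

From C6 to D5 is 7 letter names — a seventh of some quality.
D5 to C6 is 10 semitones, which makes it a minor seventh; the second version is lower, so the direction is down.
Checking another pair — G5 → A4 — gives the same interval.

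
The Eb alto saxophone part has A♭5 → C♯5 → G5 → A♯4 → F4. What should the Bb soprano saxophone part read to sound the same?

Db5 F#4 C5 D#4 Bb3

First find concert pitch: the Eb alto saxophone sounds a major sixth below written, so A♭5 C♯5 G5 A♯4 F4 sounds Cb5 E4 Bb4 C#4 Ab3.
Then write for Bb soprano saxophone: it sounds a major second below written, so the part must be a major second above concert.
Cb5 → Db5
E4 → F#4
Bb4 → C5
C#4 → D#4
Ab3 → Bb3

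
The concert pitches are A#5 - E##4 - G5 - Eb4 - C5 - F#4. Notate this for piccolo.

A#4 E##3 G4 Eb3 C4 F#3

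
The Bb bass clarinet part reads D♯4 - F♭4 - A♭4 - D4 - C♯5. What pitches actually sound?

C#3 Ebb3 Gb3 C3 B3

Written C4 on the Bb bass clarinet sounds as Bb2, a major ninth lower; apply that shift to every note.
D#4 to C#3
Fb4 to Ebb3
Ab4 to Gb3
D4 to C3
C#5 to B3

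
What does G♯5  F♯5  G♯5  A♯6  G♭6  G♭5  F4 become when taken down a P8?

A perfect octave down from G#5 gives G#4.
A perfect octave down from F#5 gives F#4.
G#5 down a perfect octave is G#4.
A perfect octave down from A#6 gives A#5.
Gb6 down a perfect octave is Gb5.
Gb5 down a perfect octave is Gb4.
F4 down a perfect octave is F3.

G#4 F#4 G#4 A#5 Gb5 Gb4 F3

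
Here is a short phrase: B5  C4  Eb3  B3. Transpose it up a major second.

B5 to C#6
C4 to D4
Eb3 to F3
B3 to C#4

C#6 D4 F3 C#4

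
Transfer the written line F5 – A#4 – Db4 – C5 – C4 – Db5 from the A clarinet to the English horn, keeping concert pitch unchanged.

A5 C##5 F4 E5 E4 F5

First find concert pitch: the A clarinet sounds a minor third below written, so F5 A#4 Db4 C5 C4 Db5 sounds D5 F##4 Bb3 A4 A3 Bb4.
Then write for English horn: it sounds a perfect fifth below written, so the part must be a perfect fifth above concert.
D5 → A5
F##4 → C##5
Bb3 → F4
A4 → E5
A3 → E4
Bb4 → F5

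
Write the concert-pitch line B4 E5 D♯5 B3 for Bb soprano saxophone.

C#5 F#5 E#5 C#4

Written C4 sounds as Bb3 on the Bb soprano saxophone, so concert pitches are written a major second up.
B4 becomes C#5
E5 becomes F#5
D#5 becomes E#5
B3 becomes C#4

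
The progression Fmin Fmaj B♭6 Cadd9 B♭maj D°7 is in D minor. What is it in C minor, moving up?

Ebmin Ebmaj Ab6 Bbadd9 Abmaj C°7

D minor up to C minor is a minor seventh; each chord root moves by that interval while the quality stays the same.
Fmin: root F up a minor seventh → Eb, giving Ebmin.
Fmaj: root F up a minor seventh → Eb, giving Ebmaj.
B♭6: root B♭ up a minor seventh → Ab, giving Ab6.
Cadd9: root C up a minor seventh → Bb, giving Bbadd9.
B♭maj: root B♭ up a minor seventh → Ab, giving Abmaj.
D°7: root D up a minor seventh → C, giving C°7.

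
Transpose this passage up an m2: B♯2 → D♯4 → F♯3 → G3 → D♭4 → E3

C#3 E4 G3 Ab3 Ebb4 F3

B#2 -> C#3
D#4 -> E4
F#3 -> G3
G3 -> Ab3
Db4 -> Ebb4
E3 -> F3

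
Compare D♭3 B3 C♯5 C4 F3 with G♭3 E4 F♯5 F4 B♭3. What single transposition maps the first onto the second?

up a perfect fourth

Take the first pair: Db3 → Gb3. D to G spans 4 letter names, so the interval is some kind of fourth.
Db3 to Gb3 is 5 semitones, which makes it a perfect fourth; the second version is higher, so the direction is up.
Checking another pair — F3 → Bb3 — gives the same interval.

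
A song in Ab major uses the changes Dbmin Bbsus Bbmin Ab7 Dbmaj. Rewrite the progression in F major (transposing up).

Ab major up to F major is a major sixth; each chord root moves by that interval while the quality stays the same.
Dbmin: root Db up a major sixth → Bb, giving Bbmin.
Bbsus: root Bb up a major sixth → G, giving Gsus.
Bbmin: root Bb up a major sixth → G, giving Gmin.
Ab7: root Ab up a major sixth → F, giving F7.
Dbmaj: root Db up a major sixth → Bb, giving Bbmaj.

Bbmin Gsus Gmin F7 Bbmaj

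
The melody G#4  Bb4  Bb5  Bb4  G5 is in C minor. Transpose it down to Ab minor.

E4 Gb4 Gb5 Gb4 Eb5

C minor to Ab minor down is a major third, so every note moves down by that interval.
G#4 → E4
Bb4 → Gb4
Bb5 → Gb5
Bb4 → Gb4
G5 → Eb5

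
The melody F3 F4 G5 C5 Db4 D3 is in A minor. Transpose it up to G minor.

A minor to G minor up is a minor seventh, so every note moves up by that interval.
F3 to Eb4
F4 to Eb5
G5 to F6
C5 to Bb5
Db4 to Cb5
D3 to C4

Eb4 Eb5 F6 Bb5 Cb5 C4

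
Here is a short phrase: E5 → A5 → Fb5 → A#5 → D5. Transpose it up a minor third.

G5 C6 Abb5 C#6 F5

E5 to G5
A5 to C6
Fb5 to Abb5
A#5 to C#6
D5 to F5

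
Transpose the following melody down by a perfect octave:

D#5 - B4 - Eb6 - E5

D#4 B3 Eb5 E4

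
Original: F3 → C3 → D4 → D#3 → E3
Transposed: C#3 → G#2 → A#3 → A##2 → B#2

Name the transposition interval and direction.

Take the first pair: F3 → C#3. F to C spans 4 letter names, so the interval is some kind of fourth.
C#3 to F3 is 4 semitones, which makes it a diminished fourth; the second version is lower, so the direction is down.
Checking another pair — E3 → B#2 — gives the same interval.

down a diminished fourth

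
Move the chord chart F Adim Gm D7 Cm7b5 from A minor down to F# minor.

A minor down to F# minor is a minor third; each chord root moves by that interval while the quality stays the same.
F: root F down a minor third → D, giving D.
Adim: root A down a minor third → F#, giving F#dim.
Gm: root G down a minor third → E, giving Em.
D7: root D down a minor third → B, giving B7.
Cm7b5: root C down a minor third → A, giving Am7b5.

D F#dim Em B7 Am7b5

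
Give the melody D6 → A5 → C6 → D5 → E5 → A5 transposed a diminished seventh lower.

D6: a seventh down reaches E, and 9 semitones makes it E#5.
A5 down a diminished seventh is B#4.
A diminished seventh down from C6 gives D#5.
D5 down a diminished seventh is E#4.
E5 down a diminished seventh is F##4.
A5: a seventh down reaches B, and 9 semitones makes it B#4.

E#5 B#4 D#5 E#4 F##4 B#4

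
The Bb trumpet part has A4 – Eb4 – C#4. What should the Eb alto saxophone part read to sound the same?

First find concert pitch: the Bb trumpet sounds a major second below written, so A4 Eb4 C#4 sounds G4 Db4 B3.
Then write for Eb alto saxophone: it sounds a major sixth below written, so the part must be a major sixth above concert.
G4 → E5
Db4 → Bb4
B3 → G#4

E5 Bb4 G#4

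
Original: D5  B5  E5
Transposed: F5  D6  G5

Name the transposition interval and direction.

up a minor third

Take the first pair: D5 → F5. D to F spans 3 letter names, so the interval is some kind of third.
D5 to F5 is 3 semitones, which makes it a minor third; the second version is higher, so the direction is up.
Checking another pair — E5 → G5 — gives the same interval.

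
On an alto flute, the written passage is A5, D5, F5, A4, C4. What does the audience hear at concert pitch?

Written C4 on the alto flute sounds as G3, a perfect fourth lower; apply that shift to every note.
A5 becomes E5
D5 becomes A4
F5 becomes C5
A4 becomes E4
C4 becomes G3

E5 A4 C5 E4 G3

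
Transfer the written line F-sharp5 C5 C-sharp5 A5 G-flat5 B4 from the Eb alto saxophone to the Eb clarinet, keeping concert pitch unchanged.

F#4 C4 C#4 A4 Gb4 B3

First find concert pitch: the Eb alto saxophone sounds a major sixth below written, so F-sharp5 C5 C-sharp5 A5 G-flat5 B4 sounds A4 Eb4 E4 C5 Bbb4 D4.
Then write for Eb clarinet: it sounds a minor third above written, so the part must be a minor third below concert.
A4 → F#4
Eb4 → C4
E4 → C#4
C5 → A4
Bbb4 → Gb4
D4 → B3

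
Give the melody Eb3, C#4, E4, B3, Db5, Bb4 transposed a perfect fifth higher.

Eb3 to Bb3
C#4 to G#4
E4 to B4
B3 to F#4
Db5 to Ab5
Bb4 to F5

Bb3 G#4 B4 F#4 Ab5 F5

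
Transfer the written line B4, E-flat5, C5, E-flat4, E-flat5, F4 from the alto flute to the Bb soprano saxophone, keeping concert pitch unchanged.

G#4 C5 A4 C4 C5 D4

First find concert pitch: the alto flute sounds a perfect fourth below written, so B4 E-flat5 C5 E-flat4 E-flat5 F4 sounds F#4 Bb4 G4 Bb3 Bb4 C4.
Then write for Bb soprano saxophone: it sounds a major second below written, so the part must be a major second above concert.
F#4 → G#4
Bb4 → C5
G4 → A4
Bb3 → C4
Bb4 → C5
C4 → D4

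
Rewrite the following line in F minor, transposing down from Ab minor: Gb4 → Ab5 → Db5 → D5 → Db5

Ab minor to F minor down is a minor third, so every note moves down by that interval.
Gb4 -> Eb4
Ab5 -> F5
Db5 -> Bb4
D5 -> B4
Db5 -> Bb4

Eb4 F5 Bb4 B4 Bb4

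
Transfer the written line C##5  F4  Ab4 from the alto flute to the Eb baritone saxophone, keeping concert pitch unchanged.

E##6 A5 C6

First find concert pitch: the alto flute sounds a perfect fourth below written, so C##5 F4 Ab4 sounds G##4 C4 Eb4.
Then write for Eb baritone saxophone: it sounds a major thirteenth below written, so the part must be a major thirteenth above concert.
G##4 → E##6
C4 → A5
Eb4 → C6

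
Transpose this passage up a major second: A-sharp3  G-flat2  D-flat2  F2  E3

B#3 Ab2 Eb2 G2 F#3

A major second up from A#3 gives B#3.
Gb2: a second up reaches A, and 2 semitones makes it Ab2.
Db2: a second up reaches E, and 2 semitones makes it Eb2.
F2: a second up reaches G, and 2 semitones makes it G2.
A major second up from E3 gives F#3.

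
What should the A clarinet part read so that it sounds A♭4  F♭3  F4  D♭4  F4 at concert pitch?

The A clarinet sounds a minor third below written, so the written part must be a minor third above concert — transpose each note up.
Ab4 gives Cb5
Fb3 gives Abb3
F4 gives Ab4
Db4 gives Fb4
F4 gives Ab4

Cb5 Abb3 Ab4 Fb4 Ab4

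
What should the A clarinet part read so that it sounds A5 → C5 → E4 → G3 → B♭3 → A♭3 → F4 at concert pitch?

The A clarinet sounds a minor third below written, so the written part must be a minor third above concert — transpose each note up.
A5 to C6
C5 to Eb5
E4 to G4
G3 to Bb3
Bb3 to Db4
Ab3 to Cb4
F4 to Ab4

C6 Eb5 G4 Bb3 Db4 Cb4 Ab4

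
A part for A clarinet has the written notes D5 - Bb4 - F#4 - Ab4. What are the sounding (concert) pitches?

Written C4 on the A clarinet sounds as A3, a minor third lower; apply that shift to every note.
D5 gives B4
Bb4 gives G4
F#4 gives D#4
Ab4 gives F4

B4 G4 D#4 F4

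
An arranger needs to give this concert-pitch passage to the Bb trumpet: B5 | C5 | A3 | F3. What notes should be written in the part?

C#6 D5 B3 G3

The Bb trumpet sounds a major second below written, so the written part must be a major second above concert — transpose each note up.
B5 → C#6
C5 → D5
A3 → B3
F3 → G3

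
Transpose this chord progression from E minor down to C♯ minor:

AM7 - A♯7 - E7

E minor down to C♯ minor is a minor third; each chord root moves by that interval while the quality stays the same.
AM7: root A down a minor third → F#, giving F#M7.
A♯7: root A♯ down a minor third → F##, giving F##7.
E7: root E down a minor third → C#, giving C#7.

F#M7 F##7 C#7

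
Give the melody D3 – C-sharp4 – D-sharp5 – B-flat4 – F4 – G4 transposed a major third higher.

F#3 E#4 F##5 D5 A4 B4

D3 becomes F#3
C#4 becomes E#4
D#5 becomes F##5
Bb4 becomes D5
F4 becomes A4
G4 becomes B4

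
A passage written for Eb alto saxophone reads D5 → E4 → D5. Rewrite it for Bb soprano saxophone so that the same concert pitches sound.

First find concert pitch: the Eb alto saxophone sounds a major sixth below written, so D5 E4 D5 sounds F4 G3 F4.
Then write for Bb soprano saxophone: it sounds a major second below written, so the part must be a major second above concert.
F4 → G4
G3 → A3
F4 → G4

G4 A3 G4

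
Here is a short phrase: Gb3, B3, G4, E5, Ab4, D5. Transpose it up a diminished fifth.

Dbb4 F4 Db5 Bb5 Ebb5 Ab5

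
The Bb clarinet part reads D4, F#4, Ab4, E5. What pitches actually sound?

Written C4 on the Bb clarinet sounds as Bb3, a major second lower; apply that shift to every note.
D4 → C4
F#4 → E4
Ab4 → Gb4
E5 → D5

C4 E4 Gb4 D5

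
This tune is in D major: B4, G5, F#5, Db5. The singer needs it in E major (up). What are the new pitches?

C#5 A5 G#5 Eb5

From D up to E is a major second; apply that to each pitch.
B4 -> C#5
G5 -> A5
F#5 -> G#5
Db5 -> Eb5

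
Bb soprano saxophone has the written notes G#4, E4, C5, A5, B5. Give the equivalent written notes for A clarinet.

A4 F4 Db5 Bb5 C6

First find concert pitch: the Bb soprano saxophone sounds a major second below written, so G#4 E4 C5 A5 B5 sounds F#4 D4 Bb4 G5 A5.
Then write for A clarinet: it sounds a minor third below written, so the part must be a minor third above concert.
F#4 → A4
D4 → F4
Bb4 → Db5
G5 → Bb5
A5 → C6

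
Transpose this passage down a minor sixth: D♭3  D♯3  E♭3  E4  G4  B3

F2 F##2 G2 G#3 B3 D#3

Db3 to F2
D#3 to F##2
Eb3 to G2
E4 to G#3
G4 to B3
B3 to D#3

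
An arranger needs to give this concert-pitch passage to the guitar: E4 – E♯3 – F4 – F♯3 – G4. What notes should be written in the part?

The guitar sounds a perfect octave below written, so the written part must be a perfect octave above concert — transpose each note up.
E4 gives E5
E#3 gives E#4
F4 gives F5
F#3 gives F#4
G4 gives G5

E5 E#4 F5 F#4 G5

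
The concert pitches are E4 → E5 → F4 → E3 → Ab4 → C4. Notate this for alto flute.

A4 A5 Bb4 A3 Db5 F4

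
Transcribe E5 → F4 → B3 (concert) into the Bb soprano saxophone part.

The Bb soprano saxophone sounds a major second below written, so the written part must be a major second above concert — transpose each note up.
E5 -> F#5
F4 -> G4
B3 -> C#4

F#5 G4 C#4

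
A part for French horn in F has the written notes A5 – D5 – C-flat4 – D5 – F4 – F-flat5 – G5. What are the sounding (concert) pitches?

D5 G4 Fb3 G4 Bb3 Bbb4 C5

Written C4 on the French horn in F sounds as F3, a perfect fifth lower; apply that shift to every note.
A5 becomes D5
D5 becomes G4
Cb4 becomes Fb3
D5 becomes G4
F4 becomes Bb3
Fb5 becomes Bbb4
G5 becomes C5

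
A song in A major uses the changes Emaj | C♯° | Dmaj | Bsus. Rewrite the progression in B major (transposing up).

F#maj D#° Emaj C#sus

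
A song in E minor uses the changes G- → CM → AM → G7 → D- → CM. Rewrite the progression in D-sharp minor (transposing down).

F#- BM G#M F#7 C#- BM

E minor down to D-sharp minor is a minor second; each chord root moves by that interval while the quality stays the same.
G-: root G down a minor second → F#, giving F#-.
CM: root C down a minor second → B, giving BM.
AM: root A down a minor second → G#, giving G#M.
G7: root G down a minor second → F#, giving F#7.
D-: root D down a minor second → C#, giving C#-.
CM: root C down a minor second → B, giving BM.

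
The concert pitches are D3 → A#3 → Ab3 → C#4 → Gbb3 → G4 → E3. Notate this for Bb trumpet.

The Bb trumpet sounds a major second below written, so the written part must be a major second above concert — transpose each note up.
D3 -> E3
A#3 -> B#3
Ab3 -> Bb3
C#4 -> D#4
Gbb3 -> Abb3
G4 -> A4
E3 -> F#3

E3 B#3 Bb3 D#4 Abb3 A4 F#3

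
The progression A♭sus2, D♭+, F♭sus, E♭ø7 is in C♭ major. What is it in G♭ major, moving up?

Ebsus2 Ab+ Cbsus Bbø7

C♭ major up to G♭ major is a perfect fifth; each chord root moves by that interval while the quality stays the same.
A♭sus2: root A♭ up a perfect fifth → Eb, giving Ebsus2.
D♭+: root D♭ up a perfect fifth → Ab, giving Ab+.
F♭sus: root F♭ up a perfect fifth → Cb, giving Cbsus.
E♭ø7: root E♭ up a perfect fifth → Bb, giving Bbø7.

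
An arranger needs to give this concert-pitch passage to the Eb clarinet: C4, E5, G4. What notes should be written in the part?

A3 C#5 E4

Written C4 sounds as Eb4 on the Eb clarinet, so concert pitches are written a minor third down.
C4 → A3
E5 → C#5
G4 → E4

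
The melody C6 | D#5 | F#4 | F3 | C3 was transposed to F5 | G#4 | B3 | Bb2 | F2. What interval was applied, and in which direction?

Take the first pair: C6 → F5. C to F spans 5 letter names, so the interval is some kind of fifth.
F5 to C6 is 7 semitones, which makes it a perfect fifth; the second version is lower, so the direction is down.
Checking another pair — C3 → F2 — gives the same interval.

down a perfect fifth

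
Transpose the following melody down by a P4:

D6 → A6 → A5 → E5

D6 down a perfect fourth is A5.
A6 down a perfect fourth is E6.
A perfect fourth down from A5 gives E5.
A perfect fourth down from E5 gives B4.

A5 E6 E5 B4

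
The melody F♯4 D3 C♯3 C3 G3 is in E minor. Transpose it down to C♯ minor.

From E down to C♯ is a minor third; apply that to each pitch.
F#4 -> D#4
D3 -> B2
C#3 -> A#2
C3 -> A2
G3 -> E3

D#4 B2 A#2 A2 E3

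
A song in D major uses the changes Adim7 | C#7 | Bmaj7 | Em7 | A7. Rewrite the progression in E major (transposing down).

D major down to E major is a minor seventh; each chord root moves by that interval while the quality stays the same.
Adim7: root A down a minor seventh → B, giving Bdim7.
C#7: root C# down a minor seventh → D#, giving D#7.
Bmaj7: root B down a minor seventh → C#, giving C#maj7.
Em7: root E down a minor seventh → F#, giving F#m7.
A7: root A down a minor seventh → B, giving B7.

Bdim7 D#7 C#maj7 F#m7 B7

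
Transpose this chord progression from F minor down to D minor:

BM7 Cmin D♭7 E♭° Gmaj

F minor down to D minor is a minor third; each chord root moves by that interval while the quality stays the same.
BM7: root B down a minor third → G#, giving G#M7.
Cmin: root C down a minor third → A, giving Amin.
D♭7: root D♭ down a minor third → Bb, giving Bb7.
E♭°: root E♭ down a minor third → C, giving C°.
Gmaj: root G down a minor third → E, giving Emaj.

G#M7 Amin Bb7 C° Emaj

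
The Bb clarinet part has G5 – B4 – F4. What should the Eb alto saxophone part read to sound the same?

D6 F#5 C5

First find concert pitch: the Bb clarinet sounds a major second below written, so G5 B4 F4 sounds F5 A4 Eb4.
Then write for Eb alto saxophone: it sounds a major sixth below written, so the part must be a major sixth above concert.
F5 → D6
A4 → F#5
Eb4 → C5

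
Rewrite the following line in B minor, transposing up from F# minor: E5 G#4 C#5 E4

A5 C#5 F#5 A4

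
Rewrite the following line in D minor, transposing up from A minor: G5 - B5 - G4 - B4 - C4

A minor to D minor up is a perfect fourth, so every note moves up by that interval.
G5 -> C6
B5 -> E6
G4 -> C5
B4 -> E5
C4 -> F4

C6 E6 C5 E5 F4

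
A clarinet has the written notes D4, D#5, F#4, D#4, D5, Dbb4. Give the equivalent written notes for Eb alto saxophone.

First find concert pitch: the A clarinet sounds a minor third below written, so D4 D#5 F#4 D#4 D5 Dbb4 sounds B3 B#4 D#4 B#3 B4 Bbb3.
Then write for Eb alto saxophone: it sounds a major sixth below written, so the part must be a major sixth above concert.
B3 → G#4
B#4 → G##5
D#4 → B#4
B#3 → G##4
B4 → G#5
Bbb3 → Gb4

G#4 G##5 B#4 G##4 G#5 Gb4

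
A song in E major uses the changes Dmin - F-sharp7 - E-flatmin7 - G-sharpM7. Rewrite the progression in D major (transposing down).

Cmin E7 Dbmin7 F#M7

E major down to D major is a major second; each chord root moves by that interval while the quality stays the same.
Dmin: root D down a major second → C, giving Cmin.
F-sharp7: root F-sharp down a major second → E, giving E7.
E-flatmin7: root E-flat down a major second → Db, giving Dbmin7.
G-sharpM7: root G-sharp down a major second → F#, giving F#M7.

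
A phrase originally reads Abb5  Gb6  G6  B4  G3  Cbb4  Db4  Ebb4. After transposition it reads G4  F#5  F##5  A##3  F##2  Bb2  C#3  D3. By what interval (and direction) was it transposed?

down a diminished ninth

From Abb5 to G4 is 9 letter names — a ninth of some quality.
G4 to Abb5 is 12 semitones, which makes it a diminished ninth; the second version is lower, so the direction is down.
Checking another pair — Ebb4 → D3 — gives the same interval.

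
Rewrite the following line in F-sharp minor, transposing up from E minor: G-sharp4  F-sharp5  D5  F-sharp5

From E up to F-sharp is a major second; apply that to each pitch.
G#4 gives A#4
F#5 gives G#5
D5 gives E5
F#5 gives G#5

A#4 G#5 E5 G#5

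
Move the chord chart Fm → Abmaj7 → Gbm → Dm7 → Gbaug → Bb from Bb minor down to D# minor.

A#m C#maj7 Bm F##m7 Baug D#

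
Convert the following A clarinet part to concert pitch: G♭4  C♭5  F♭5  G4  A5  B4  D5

Eb4 Ab4 Db5 E4 F#5 G#4 B4

The A clarinet sounds a minor third below written, so transpose each written note down a minor third.
Gb4 to Eb4
Cb5 to Ab4
Fb5 to Db5
G4 to E4
A5 to F#5
B4 to G#4
D5 to B4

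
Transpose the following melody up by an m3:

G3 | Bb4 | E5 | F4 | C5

Bb3 Db5 G5 Ab4 Eb5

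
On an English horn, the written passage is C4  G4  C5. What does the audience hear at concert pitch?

F3 C4 F4

The English horn sounds a perfect fifth below written, so transpose each written note down a perfect fifth.
C4 → F3
G4 → C4
C5 → F4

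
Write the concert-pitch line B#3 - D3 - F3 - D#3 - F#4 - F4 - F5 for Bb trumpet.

The Bb trumpet sounds a major second below written, so the written part must be a major second above concert — transpose each note up.
B#3 becomes C##4
D3 becomes E3
F3 becomes G3
D#3 becomes E#3
F#4 becomes G#4
F4 becomes G4
F5 becomes G5

C##4 E3 G3 E#3 G#4 G4 G5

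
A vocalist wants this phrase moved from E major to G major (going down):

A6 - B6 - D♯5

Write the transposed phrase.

E major to G major down is a major sixth, so every note moves down by that interval.
A6 -> C6
B6 -> D6
D#5 -> F#4

C6 D6 F#4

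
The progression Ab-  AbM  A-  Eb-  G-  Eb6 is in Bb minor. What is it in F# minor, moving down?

Bb minor down to F# minor is a diminished fourth; each chord root moves by that interval while the quality stays the same.
Ab-: root Ab down a diminished fourth → E, giving E-.
AbM: root Ab down a diminished fourth → E, giving EM.
A-: root A down a diminished fourth → E#, giving E#-.
Eb-: root Eb down a diminished fourth → B, giving B-.
G-: root G down a diminished fourth → D#, giving D#-.
Eb6: root Eb down a diminished fourth → B, giving B6.

E- EM E#- B- D#- B6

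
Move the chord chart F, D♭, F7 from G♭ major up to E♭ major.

D Bb D7

G♭ major up to E♭ major is a major sixth; each chord root moves by that interval while the quality stays the same.
F: root F up a major sixth → D, giving D.
D♭: root D♭ up a major sixth → Bb, giving Bb.
F7: root F up a major sixth → D, giving D7.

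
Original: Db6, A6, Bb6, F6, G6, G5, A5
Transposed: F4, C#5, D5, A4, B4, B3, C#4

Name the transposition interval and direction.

down a minor thirteenth

From Db6 to F4 is 13 letter names — a thirteenth of some quality.
F4 to Db6 is 20 semitones, which makes it a minor thirteenth; the second version is lower, so the direction is down.
Checking another pair — A5 → C#4 — gives the same interval.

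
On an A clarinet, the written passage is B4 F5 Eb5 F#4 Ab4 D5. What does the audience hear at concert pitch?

G#4 D5 C5 D#4 F4 B4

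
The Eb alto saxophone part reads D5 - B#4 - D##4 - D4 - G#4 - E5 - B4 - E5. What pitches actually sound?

F4 D#4 F##3 F3 B3 G4 D4 G4

Written C4 on the Eb alto saxophone sounds as Eb3, a major sixth lower; apply that shift to every note.
D5 → F4
B#4 → D#4
D##4 → F##3
D4 → F3
G#4 → B3
E5 → G4
B4 → D4
E5 → G4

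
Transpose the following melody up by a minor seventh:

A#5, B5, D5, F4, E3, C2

G#6 A6 C6 Eb5 D4 Bb2

A#5 becomes G#6
B5 becomes A6
D5 becomes C6
F4 becomes Eb5
E3 becomes D4
C2 becomes Bb2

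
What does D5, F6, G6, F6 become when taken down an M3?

D5: a third down reaches B, and 4 semitones makes it Bb4.
F6: a third down reaches D, and 4 semitones makes it Db6.
G6: a third down reaches E, and 4 semitones makes it Eb6.
F6: a third down reaches D, and 4 semitones makes it Db6.

Bb4 Db6 Eb6 Db6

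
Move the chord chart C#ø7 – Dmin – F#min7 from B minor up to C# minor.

B minor up to C# minor is a major second; each chord root moves by that interval while the quality stays the same.
C#ø7: root C# up a major second → D#, giving D#ø7.
Dmin: root D up a major second → E, giving Emin.
F#min7: root F# up a major second → G#, giving G#min7.

D#ø7 Emin G#min7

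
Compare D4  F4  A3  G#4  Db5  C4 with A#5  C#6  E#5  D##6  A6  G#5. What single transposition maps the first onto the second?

up an augmented twelfth

Take the first pair: D4 → A#5. D to A spans 12 letter names, so the interval is some kind of twelfth.
D4 to A#5 is 20 semitones, which makes it an augmented twelfth; the second version is higher, so the direction is up.
Checking another pair — C4 → G#5 — gives the same interval.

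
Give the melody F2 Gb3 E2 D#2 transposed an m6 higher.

Db3 Ebb4 C3 B2

F2 up a minor sixth is Db3.
Gb3 up a minor sixth is Ebb4.
E2: a sixth up reaches C, and 8 semitones makes it C3.
D#2: a sixth up reaches B, and 8 semitones makes it B2.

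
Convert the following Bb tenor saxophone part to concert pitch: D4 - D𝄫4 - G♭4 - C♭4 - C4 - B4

The Bb tenor saxophone sounds a major ninth below written, so transpose each written note down a major ninth.
D4 gives C3
Dbb4 gives Cbb3
Gb4 gives Fb3
Cb4 gives Bbb2
C4 gives Bb2
B4 gives A3

C3 Cbb3 Fb3 Bbb2 Bb2 A3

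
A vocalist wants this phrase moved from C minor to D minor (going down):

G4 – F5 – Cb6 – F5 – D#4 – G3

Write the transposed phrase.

A3 G4 Db5 G4 E#3 A2

C minor to D minor down is a minor seventh, so every note moves down by that interval.
G4 -> A3
F5 -> G4
Cb6 -> Db5
F5 -> G4
D#4 -> E#3
G3 -> A2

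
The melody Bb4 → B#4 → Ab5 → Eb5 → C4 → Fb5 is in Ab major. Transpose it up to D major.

E5 E##5 D6 A5 F#4 Bb5

Ab major to D major up is an augmented fourth, so every note moves up by that interval.
Bb4 gives E5
B#4 gives E##5
Ab5 gives D6
Eb5 gives A5
C4 gives F#4
Fb5 gives Bb5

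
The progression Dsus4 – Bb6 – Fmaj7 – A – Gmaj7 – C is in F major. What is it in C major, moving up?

F major up to C major is a perfect fifth; each chord root moves by that interval while the quality stays the same.
Dsus4: root D up a perfect fifth → A, giving Asus4.
Bb6: root Bb up a perfect fifth → F, giving F6.
Fmaj7: root F up a perfect fifth → C, giving Cmaj7.
A: root A up a perfect fifth → E, giving E.
Gmaj7: root G up a perfect fifth → D, giving Dmaj7.
C: root C up a perfect fifth → G, giving G.

Asus4 F6 Cmaj7 E Dmaj7 G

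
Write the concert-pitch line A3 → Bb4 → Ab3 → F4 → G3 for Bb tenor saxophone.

B4 C6 Bb4 G5 A4

Written C4 sounds as Bb2 on the Bb tenor saxophone, so concert pitches are written a major ninth up.
A3 -> B4
Bb4 -> C6
Ab3 -> Bb4
F4 -> G5
G3 -> A4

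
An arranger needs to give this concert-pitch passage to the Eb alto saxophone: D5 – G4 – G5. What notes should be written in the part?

B5 E5 E6

The Eb alto saxophone sounds a major sixth below written, so the written part must be a major sixth above concert — transpose each note up.
D5 gives B5
G4 gives E5
G5 gives E6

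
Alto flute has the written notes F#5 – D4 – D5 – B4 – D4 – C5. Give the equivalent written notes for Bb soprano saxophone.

D#5 B3 B4 G#4 B3 A4

First find concert pitch: the alto flute sounds a perfect fourth below written, so F#5 D4 D5 B4 D4 C5 sounds C#5 A3 A4 F#4 A3 G4.
Then write for Bb soprano saxophone: it sounds a major second below written, so the part must be a major second above concert.
C#5 → D#5
A3 → B3
A4 → B4
F#4 → G#4
A3 → B3
G4 → A4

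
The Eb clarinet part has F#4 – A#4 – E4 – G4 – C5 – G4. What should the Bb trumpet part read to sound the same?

B4 D#5 A4 C5 F5 C5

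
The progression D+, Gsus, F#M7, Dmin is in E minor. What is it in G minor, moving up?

E minor up to G minor is a minor third; each chord root moves by that interval while the quality stays the same.
D+: root D up a minor third → F, giving F+.
Gsus: root G up a minor third → Bb, giving Bbsus.
F#M7: root F# up a minor third → A, giving AM7.
Dmin: root D up a minor third → F, giving Fmin.

F+ Bbsus AM7 Fmin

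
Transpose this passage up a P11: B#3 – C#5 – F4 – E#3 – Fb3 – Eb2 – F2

E#5 F#6 Bb5 A#4 Bbb4 Ab3 Bb3

A perfect eleventh up from B#3 gives E#5.
C#5 up a perfect eleventh is F#6.
F4: an eleventh up reaches B, and 17 semitones makes it Bb5.
E#3: an eleventh up reaches A, and 17 semitones makes it A#4.
Fb3 up a perfect eleventh is Bbb4.
Eb2 up a perfect eleventh is Ab3.
F2: an eleventh up reaches B, and 17 semitones makes it Bb3.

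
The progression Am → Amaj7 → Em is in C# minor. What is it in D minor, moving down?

Bbm Bbmaj7 Fm

C# minor down to D minor is a major seventh; each chord root moves by that interval while the quality stays the same.
Am: root A down a major seventh → Bb, giving Bbm.
Amaj7: root A down a major seventh → Bb, giving Bbmaj7.
Em: root E down a major seventh → F, giving Fm.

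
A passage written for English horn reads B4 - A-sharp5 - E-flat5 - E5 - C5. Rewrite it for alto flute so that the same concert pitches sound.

A4 G#5 Db5 D5 Bb4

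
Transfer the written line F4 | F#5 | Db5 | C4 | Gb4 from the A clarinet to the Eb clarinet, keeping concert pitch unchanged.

B3 B#4 G4 F#3 C4

First find concert pitch: the A clarinet sounds a minor third below written, so F4 F#5 Db5 C4 Gb4 sounds D4 D#5 Bb4 A3 Eb4.
Then write for Eb clarinet: it sounds a minor third above written, so the part must be a minor third below concert.
D4 → B3
D#5 → B#4
Bb4 → G4
A3 → F#3
Eb4 → C4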